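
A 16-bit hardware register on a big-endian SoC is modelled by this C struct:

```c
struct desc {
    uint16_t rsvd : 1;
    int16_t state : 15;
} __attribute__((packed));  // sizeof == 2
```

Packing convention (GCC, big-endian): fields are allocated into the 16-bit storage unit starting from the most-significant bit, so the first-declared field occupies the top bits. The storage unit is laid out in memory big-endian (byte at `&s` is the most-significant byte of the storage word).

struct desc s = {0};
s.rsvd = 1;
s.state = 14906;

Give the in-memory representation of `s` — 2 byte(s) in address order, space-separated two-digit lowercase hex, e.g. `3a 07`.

ba 3a

[15+:1] rsvd=1 & 0x1 = 0x1; word=0x8000
[0+:15] state=14906 & 0x7fff = 0x3a3a; word=0xba3a
word = 0xba3a → big-endian bytes:
  [0]=0xba  [1]=0x3a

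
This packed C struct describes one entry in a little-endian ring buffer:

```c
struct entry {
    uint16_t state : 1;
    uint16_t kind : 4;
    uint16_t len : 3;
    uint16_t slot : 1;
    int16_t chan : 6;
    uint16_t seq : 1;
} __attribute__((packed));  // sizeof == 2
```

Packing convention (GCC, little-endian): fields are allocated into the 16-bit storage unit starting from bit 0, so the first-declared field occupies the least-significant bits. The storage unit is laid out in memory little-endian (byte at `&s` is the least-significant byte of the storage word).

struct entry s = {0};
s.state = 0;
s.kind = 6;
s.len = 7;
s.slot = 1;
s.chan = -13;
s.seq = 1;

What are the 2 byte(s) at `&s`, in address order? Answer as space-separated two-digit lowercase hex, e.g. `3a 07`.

ec e7

state (1b) val=0 bits=0x0 at bit 0: 0x0000
kind (4b) val=6 bits=0x6 at bit 1: 0x000c
len (3b) val=7 bits=0x7 at bit 5: 0x00ec
slot (1b) val=1 bits=0x1 at bit 8: 0x01ec
chan (6b) val=-13 bits=0x33 at bit 9: 0x67ec
seq (1b) val=1 bits=0x1 at bit 15: 0xe7ec
word = 0xe7ec → little-endian bytes:
  [0]=0xec  [1]=0xe7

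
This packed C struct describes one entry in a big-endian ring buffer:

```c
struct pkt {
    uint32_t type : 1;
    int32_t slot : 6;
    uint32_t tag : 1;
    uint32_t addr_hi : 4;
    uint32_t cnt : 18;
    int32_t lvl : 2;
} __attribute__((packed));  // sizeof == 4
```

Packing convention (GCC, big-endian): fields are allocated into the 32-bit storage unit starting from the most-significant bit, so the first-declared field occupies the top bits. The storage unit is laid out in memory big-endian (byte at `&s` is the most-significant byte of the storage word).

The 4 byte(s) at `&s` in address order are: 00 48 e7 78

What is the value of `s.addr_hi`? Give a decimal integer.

[0]=0x00 [1]=0x48 [2]=0xe7 [3]=0x78 (big-endian) → word 0x0048e778
type:1 @ bit 31 → (0x0048e778>>31)&0x1 = 0x0
slot:6 @ bit 25 → (0x0048e778>>25)&0x3f = 0x0
tag:1 @ bit 24 → (0x0048e778>>24)&0x1 = 0x0
addr_hi:4 @ bit 20 → (0x0048e778>>20)&0xf = 0x4  ←
cnt:18 @ bit 2 → (0x0048e778>>2)&0x3ffff = 0x239de
lvl:2 @ bit 0 → (0x0048e778>>0)&0x3 = 0x0

4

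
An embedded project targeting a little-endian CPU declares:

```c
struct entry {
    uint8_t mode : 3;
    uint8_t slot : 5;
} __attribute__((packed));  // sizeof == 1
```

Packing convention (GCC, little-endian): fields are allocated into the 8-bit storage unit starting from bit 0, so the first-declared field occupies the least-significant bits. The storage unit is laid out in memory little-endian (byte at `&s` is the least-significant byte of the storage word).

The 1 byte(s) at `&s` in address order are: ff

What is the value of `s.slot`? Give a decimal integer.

31

[0]=0xff (little-endian) → word 0xff
mode:3 @ bit 0 → (0xff>>0)&0x7 = 0x7
slot:5 @ bit 3 → (0xff>>3)&0x1f = 0x1f  ←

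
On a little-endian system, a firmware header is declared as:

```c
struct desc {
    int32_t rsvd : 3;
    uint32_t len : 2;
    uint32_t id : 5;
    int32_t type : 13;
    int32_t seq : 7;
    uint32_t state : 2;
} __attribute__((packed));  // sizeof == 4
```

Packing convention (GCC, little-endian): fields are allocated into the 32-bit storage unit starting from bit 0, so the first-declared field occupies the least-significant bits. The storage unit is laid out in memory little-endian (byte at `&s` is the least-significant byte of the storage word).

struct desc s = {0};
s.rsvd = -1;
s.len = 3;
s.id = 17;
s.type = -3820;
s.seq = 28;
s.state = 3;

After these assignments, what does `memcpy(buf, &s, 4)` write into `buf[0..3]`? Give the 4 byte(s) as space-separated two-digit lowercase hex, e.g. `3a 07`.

3f 52 44 ce

[0+:3] rsvd=-1 & 0x7 = 0x7; word=0x00000007
[3+:2] len=3 & 0x3 = 0x3; word=0x0000001f
[5+:5] id=17 & 0x1f = 0x11; word=0x0000023f
[10+:13] type=-3820 & 0x1fff = 0x1114; word=0x0044523f
[23+:7] seq=28 & 0x7f = 0x1c; word=0x0e44523f
[30+:2] state=3 & 0x3 = 0x3; word=0xce44523f
word = 0xce44523f → little-endian bytes:
  [0]=0x3f  [1]=0x52  [2]=0x44  [3]=0xce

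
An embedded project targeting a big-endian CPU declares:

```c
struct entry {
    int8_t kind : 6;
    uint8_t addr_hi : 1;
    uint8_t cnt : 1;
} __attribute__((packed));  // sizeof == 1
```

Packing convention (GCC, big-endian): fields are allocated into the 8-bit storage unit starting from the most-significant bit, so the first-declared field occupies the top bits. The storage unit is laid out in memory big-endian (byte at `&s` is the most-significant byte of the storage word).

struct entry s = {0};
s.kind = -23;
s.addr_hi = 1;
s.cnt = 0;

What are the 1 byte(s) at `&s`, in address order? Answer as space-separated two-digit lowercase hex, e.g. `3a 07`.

a6

kind:6 = -23 → 0x29 << 2 → word 0xa4
addr_hi:1 = 1 → 0x1 << 1 → word 0xa6
cnt:1 = 0 → 0x0 << 0 → word 0xa6
word = 0xa6 → big-endian bytes:
  [0]=0xa6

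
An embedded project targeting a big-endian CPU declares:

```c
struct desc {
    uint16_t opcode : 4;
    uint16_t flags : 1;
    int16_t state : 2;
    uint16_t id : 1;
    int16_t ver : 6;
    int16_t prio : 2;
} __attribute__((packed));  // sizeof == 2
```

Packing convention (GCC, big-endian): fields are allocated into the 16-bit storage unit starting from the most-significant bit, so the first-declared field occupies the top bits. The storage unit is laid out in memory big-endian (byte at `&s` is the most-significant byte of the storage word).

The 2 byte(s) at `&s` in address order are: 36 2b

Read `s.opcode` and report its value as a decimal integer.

3

[0]=0x36 [1]=0x2b (big-endian) → word 0x362b
opcode [12+:4] = (word>>12) & 0xf = 3  ←
flags [11+:1] = (word>>11) & 0x1 = 0
state [9+:2] = (word>>9) & 0x3 = 3
id [8+:1] = (word>>8) & 0x1 = 0
ver [2+:6] = (word>>2) & 0x3f = 10
prio [0+:2] = (word>>0) & 0x3 = 3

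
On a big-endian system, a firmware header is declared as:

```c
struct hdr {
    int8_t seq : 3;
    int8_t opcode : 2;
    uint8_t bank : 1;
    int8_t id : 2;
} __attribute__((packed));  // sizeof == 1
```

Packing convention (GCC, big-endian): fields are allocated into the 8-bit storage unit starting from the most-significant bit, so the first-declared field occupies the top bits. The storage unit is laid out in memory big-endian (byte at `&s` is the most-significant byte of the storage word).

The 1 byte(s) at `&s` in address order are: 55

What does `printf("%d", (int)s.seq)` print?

[0]=0x55 (big-endian) → word 0x55
seq [5+:3] = (word>>5) & 0x7 = 2  ←
opcode [3+:2] = (word>>3) & 0x3 = 2
bank [2+:1] = (word>>2) & 0x1 = 1
id [0+:2] = (word>>0) & 0x3 = 1
seq signed 3b, MSB=0: value = 2

2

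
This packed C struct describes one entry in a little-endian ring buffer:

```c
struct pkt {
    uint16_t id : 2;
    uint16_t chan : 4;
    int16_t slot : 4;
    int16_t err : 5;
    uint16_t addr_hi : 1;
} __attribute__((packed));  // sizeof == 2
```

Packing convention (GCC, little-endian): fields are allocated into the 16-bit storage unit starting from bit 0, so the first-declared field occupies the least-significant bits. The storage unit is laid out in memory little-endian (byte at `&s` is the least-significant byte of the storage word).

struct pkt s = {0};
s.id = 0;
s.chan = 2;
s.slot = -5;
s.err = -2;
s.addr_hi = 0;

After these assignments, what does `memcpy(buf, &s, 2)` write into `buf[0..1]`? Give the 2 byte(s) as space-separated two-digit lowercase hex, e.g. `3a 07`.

id (2b) val=0 bits=0x0 at bit 0: 0x0000
chan (4b) val=2 bits=0x2 at bit 2: 0x0008
slot (4b) val=-5 bits=0xb at bit 6: 0x02c8
err (5b) val=-2 bits=0x1e at bit 10: 0x7ac8
addr_hi (1b) val=0 bits=0x0 at bit 15: 0x7ac8
word = 0x7ac8 → little-endian bytes:
  [0]=0xc8  [1]=0x7a

c8 7a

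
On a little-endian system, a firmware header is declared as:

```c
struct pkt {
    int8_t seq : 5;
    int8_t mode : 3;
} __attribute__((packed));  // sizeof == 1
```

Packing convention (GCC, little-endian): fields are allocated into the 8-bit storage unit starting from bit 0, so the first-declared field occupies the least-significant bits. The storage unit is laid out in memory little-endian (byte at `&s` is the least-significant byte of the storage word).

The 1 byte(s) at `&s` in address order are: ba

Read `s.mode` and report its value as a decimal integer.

[0]=0xba (little-endian) → word 0xba
seq:5 @ bit 0 → (0xba>>0)&0x1f = 0x1a
mode:3 @ bit 5 → (0xba>>5)&0x7 = 0x5  ←
mode signed 3b, MSB=1: 5 - 8 = -3

-3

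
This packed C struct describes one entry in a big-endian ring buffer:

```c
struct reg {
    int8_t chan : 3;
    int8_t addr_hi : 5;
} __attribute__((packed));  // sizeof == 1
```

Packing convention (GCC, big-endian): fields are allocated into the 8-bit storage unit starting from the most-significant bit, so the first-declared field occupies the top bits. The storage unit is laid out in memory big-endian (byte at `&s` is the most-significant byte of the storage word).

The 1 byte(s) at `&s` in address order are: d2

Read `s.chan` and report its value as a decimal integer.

-2

[0]=0xd2 (big-endian) → word 0xd2
chan [5+:3] = (word>>5) & 0x7 = 6  ←
addr_hi [0+:5] = (word>>0) & 0x1f = 18
chan signed 3b, MSB=1: 6 - 8 = -2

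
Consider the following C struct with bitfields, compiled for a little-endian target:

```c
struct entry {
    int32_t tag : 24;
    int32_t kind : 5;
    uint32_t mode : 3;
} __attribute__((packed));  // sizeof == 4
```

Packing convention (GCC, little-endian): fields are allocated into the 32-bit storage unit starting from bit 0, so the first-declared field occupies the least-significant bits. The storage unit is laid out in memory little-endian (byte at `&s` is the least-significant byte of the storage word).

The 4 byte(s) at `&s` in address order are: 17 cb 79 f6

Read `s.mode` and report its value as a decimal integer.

[0]=0x17 [1]=0xcb [2]=0x79 [3]=0xf6 (little-endian) → word 0xf679cb17
tag [0+:24] = (word>>0) & 0xffffff = 7981847
kind [24+:5] = (word>>24) & 0x1f = 22
mode [29+:3] = (word>>29) & 0x7 = 7  ←

7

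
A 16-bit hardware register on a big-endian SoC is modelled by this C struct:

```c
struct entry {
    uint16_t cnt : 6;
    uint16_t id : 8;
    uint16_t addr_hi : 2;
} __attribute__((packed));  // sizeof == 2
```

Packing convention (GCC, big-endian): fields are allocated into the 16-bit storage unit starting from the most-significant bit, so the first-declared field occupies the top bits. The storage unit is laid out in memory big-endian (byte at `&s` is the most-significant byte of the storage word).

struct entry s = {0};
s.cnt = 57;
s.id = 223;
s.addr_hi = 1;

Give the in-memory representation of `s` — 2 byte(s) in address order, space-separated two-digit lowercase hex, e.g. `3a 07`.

e7 7d

cnt (6b) val=57 bits=0x39 at bit 10: 0xe400
id (8b) val=223 bits=0xdf at bit 2: 0xe77c
addr_hi (2b) val=1 bits=0x1 at bit 0: 0xe77d
word = 0xe77d → big-endian bytes:
  [0]=0xe7  [1]=0x7d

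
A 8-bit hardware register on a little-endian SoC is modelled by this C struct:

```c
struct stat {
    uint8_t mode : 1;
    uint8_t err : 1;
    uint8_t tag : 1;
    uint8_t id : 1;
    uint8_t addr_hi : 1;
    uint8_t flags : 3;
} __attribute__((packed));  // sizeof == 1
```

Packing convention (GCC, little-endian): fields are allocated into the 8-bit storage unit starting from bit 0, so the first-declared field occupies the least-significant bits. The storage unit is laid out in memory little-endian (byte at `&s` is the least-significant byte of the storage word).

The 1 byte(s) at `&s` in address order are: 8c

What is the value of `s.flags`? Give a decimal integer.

[0]=0x8c (little-endian) → word 0x8c
mode [0+:1] = (word>>0) & 0x1 = 0
err [1+:1] = (word>>1) & 0x1 = 0
tag [2+:1] = (word>>2) & 0x1 = 1
id [3+:1] = (word>>3) & 0x1 = 1
addr_hi [4+:1] = (word>>4) & 0x1 = 0
flags [5+:3] = (word>>5) & 0x7 = 4  ←

4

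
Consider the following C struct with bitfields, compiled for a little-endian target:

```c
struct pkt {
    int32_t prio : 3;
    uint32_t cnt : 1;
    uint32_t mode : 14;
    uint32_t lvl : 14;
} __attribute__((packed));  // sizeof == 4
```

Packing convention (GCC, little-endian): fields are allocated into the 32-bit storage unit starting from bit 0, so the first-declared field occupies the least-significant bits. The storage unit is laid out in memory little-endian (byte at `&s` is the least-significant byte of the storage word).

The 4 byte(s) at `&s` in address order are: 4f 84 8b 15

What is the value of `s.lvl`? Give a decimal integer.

1378

[0]=0x4f [1]=0x84 [2]=0x8b [3]=0x15 (little-endian) → word 0x158b844f
prio:3 @ bit 0 → (0x158b844f>>0)&0x7 = 0x7
cnt:1 @ bit 3 → (0x158b844f>>3)&0x1 = 0x1
mode:14 @ bit 4 → (0x158b844f>>4)&0x3fff = 0x3844
lvl:14 @ bit 18 → (0x158b844f>>18)&0x3fff = 0x562  ←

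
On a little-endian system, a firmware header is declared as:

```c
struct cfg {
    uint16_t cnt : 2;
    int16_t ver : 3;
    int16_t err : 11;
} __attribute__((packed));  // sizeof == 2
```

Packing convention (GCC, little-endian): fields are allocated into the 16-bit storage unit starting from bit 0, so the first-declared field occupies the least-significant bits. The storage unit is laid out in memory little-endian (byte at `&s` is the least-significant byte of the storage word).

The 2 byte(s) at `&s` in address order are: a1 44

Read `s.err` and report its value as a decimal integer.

549

[0]=0xa1 [1]=0x44 (little-endian) → word 0x44a1
cnt [0+:2] = (word>>0) & 0x3 = 1
ver [2+:3] = (word>>2) & 0x7 = 0
err [5+:11] = (word>>5) & 0x7ff = 549  ←
err signed 11b, MSB=0: value = 549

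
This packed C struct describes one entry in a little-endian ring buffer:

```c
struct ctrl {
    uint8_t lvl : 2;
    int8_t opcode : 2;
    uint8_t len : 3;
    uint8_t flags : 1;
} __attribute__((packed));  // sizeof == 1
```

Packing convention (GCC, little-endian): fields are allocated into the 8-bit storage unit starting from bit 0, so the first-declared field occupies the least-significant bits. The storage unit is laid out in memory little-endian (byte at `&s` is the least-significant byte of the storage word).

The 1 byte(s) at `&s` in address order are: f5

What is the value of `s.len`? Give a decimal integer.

7

[0]=0xf5 (little-endian) → word 0xf5
lvl:2 @ bit 0 → (0xf5>>0)&0x3 = 0x1
opcode:2 @ bit 2 → (0xf5>>2)&0x3 = 0x1
len:3 @ bit 4 → (0xf5>>4)&0x7 = 0x7  ←
flags:1 @ bit 7 → (0xf5>>7)&0x1 = 0x1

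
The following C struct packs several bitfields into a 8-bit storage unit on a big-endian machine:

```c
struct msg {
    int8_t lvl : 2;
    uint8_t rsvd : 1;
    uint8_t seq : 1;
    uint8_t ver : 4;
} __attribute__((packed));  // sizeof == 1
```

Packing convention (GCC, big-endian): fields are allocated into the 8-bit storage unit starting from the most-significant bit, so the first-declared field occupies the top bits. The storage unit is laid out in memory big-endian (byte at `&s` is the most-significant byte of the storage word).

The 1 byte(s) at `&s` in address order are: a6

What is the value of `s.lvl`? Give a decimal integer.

[0]=0xa6 (big-endian) → word 0xa6
lvl [6+:2] = (word>>6) & 0x3 = 2  ←
rsvd [5+:1] = (word>>5) & 0x1 = 1
seq [4+:1] = (word>>4) & 0x1 = 0
ver [0+:4] = (word>>0) & 0xf = 6
lvl signed 2b, MSB=1: 2 - 4 = -2

-2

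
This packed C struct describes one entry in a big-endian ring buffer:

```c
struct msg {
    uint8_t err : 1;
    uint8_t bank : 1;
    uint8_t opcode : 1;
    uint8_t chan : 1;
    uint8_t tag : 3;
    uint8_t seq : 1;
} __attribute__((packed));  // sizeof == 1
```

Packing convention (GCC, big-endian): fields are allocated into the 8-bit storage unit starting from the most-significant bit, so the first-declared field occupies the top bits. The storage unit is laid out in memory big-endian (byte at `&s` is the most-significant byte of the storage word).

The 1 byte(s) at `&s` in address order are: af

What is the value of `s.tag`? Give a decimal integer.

7

[0]=0xaf (big-endian) → word 0xaf
err [7+:1] = (word>>7) & 0x1 = 1
bank [6+:1] = (word>>6) & 0x1 = 0
opcode [5+:1] = (word>>5) & 0x1 = 1
chan [4+:1] = (word>>4) & 0x1 = 0
tag [1+:3] = (word>>1) & 0x7 = 7  ←
seq [0+:1] = (word>>0) & 0x1 = 1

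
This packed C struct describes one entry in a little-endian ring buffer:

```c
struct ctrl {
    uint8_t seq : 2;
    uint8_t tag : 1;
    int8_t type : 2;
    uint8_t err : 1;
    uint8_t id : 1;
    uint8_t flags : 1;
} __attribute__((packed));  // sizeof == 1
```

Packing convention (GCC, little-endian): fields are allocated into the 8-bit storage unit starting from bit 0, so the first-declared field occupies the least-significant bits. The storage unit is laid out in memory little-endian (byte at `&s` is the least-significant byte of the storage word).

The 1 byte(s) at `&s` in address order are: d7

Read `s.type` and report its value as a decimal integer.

-2

[0]=0xd7 (little-endian) → word 0xd7
seq:2 @ bit 0 → (0xd7>>0)&0x3 = 0x3
tag:1 @ bit 2 → (0xd7>>2)&0x1 = 0x1
type:2 @ bit 3 → (0xd7>>3)&0x3 = 0x2  ←
err:1 @ bit 5 → (0xd7>>5)&0x1 = 0x0
id:1 @ bit 6 → (0xd7>>6)&0x1 = 0x1
flags:1 @ bit 7 → (0xd7>>7)&0x1 = 0x1
type signed 2b, MSB=1: 2 - 4 = -2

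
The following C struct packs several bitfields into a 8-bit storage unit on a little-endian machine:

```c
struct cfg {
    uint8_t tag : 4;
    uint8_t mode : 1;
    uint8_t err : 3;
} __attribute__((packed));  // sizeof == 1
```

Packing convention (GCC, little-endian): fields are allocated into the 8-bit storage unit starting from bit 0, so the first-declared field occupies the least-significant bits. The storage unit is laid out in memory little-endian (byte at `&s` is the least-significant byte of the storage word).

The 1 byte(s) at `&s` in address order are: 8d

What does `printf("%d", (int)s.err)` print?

4

[0]=0x8d (little-endian) → word 0x8d
tag:4 @ bit 0 → (0x8d>>0)&0xf = 0xd
mode:1 @ bit 4 → (0x8d>>4)&0x1 = 0x0
err:3 @ bit 5 → (0x8d>>5)&0x7 = 0x4  ←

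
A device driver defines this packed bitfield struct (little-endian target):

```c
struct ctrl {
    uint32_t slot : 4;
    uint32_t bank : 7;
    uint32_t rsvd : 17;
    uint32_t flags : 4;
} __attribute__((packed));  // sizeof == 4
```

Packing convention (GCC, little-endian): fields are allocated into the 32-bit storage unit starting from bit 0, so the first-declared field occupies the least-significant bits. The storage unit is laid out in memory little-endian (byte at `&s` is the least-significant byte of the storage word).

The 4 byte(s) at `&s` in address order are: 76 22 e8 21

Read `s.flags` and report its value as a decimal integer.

[0]=0x76 [1]=0x22 [2]=0xe8 [3]=0x21 (little-endian) → word 0x21e82276
slot:4 @ bit 0 → (0x21e82276>>0)&0xf = 0x6
bank:7 @ bit 4 → (0x21e82276>>4)&0x7f = 0x27
rsvd:17 @ bit 11 → (0x21e82276>>11)&0x1ffff = 0x3d04
flags:4 @ bit 28 → (0x21e82276>>28)&0xf = 0x2  ←

2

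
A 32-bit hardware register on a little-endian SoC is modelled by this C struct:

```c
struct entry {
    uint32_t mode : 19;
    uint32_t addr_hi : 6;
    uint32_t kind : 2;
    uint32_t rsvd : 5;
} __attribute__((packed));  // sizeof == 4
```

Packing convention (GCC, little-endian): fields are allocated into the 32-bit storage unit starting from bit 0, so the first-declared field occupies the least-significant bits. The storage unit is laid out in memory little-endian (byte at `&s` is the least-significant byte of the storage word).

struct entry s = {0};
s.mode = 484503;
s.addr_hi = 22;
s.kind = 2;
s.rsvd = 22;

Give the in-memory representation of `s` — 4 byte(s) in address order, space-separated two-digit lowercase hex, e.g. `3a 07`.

[0+:19] mode=484503 & 0x7ffff = 0x76497; word=0x00076497
[19+:6] addr_hi=22 & 0x3f = 0x16; word=0x00b76497
[25+:2] kind=2 & 0x3 = 0x2; word=0x04b76497
[27+:5] rsvd=22 & 0x1f = 0x16; word=0xb4b76497
word = 0xb4b76497 → little-endian bytes:
  [0]=0x97  [1]=0x64  [2]=0xb7  [3]=0xb4

97 64 b7 b4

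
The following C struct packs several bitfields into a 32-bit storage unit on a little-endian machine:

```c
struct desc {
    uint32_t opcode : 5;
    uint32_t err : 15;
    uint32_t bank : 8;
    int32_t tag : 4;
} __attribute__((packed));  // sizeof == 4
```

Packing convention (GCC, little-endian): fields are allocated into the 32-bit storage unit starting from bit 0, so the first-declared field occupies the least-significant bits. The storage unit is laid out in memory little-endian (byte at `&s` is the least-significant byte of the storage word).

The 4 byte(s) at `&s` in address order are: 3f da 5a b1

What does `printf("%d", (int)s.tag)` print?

[0]=0x3f [1]=0xda [2]=0x5a [3]=0xb1 (little-endian) → word 0xb15ada3f
opcode:5 @ bit 0 → (0xb15ada3f>>0)&0x1f = 0x1f
err:15 @ bit 5 → (0xb15ada3f>>5)&0x7fff = 0x56d1
bank:8 @ bit 20 → (0xb15ada3f>>20)&0xff = 0x15
tag:4 @ bit 28 → (0xb15ada3f>>28)&0xf = 0xb  ←
tag signed 4b, MSB=1: 11 - 16 = -5

-5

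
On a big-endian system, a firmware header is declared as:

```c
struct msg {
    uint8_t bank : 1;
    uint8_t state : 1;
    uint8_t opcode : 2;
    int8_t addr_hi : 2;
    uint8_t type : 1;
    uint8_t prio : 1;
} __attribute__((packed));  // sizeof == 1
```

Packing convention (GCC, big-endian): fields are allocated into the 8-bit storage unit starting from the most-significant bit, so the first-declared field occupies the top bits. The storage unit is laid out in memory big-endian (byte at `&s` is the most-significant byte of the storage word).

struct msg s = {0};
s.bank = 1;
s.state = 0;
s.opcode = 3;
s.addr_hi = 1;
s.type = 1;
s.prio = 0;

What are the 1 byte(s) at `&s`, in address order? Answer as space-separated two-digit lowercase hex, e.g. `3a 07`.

b6

bank (1b) val=1 bits=0x1 at bit 7: 0x80
state (1b) val=0 bits=0x0 at bit 6: 0x80
opcode (2b) val=3 bits=0x3 at bit 4: 0xb0
addr_hi (2b) val=1 bits=0x1 at bit 2: 0xb4
type (1b) val=1 bits=0x1 at bit 1: 0xb6
prio (1b) val=0 bits=0x0 at bit 0: 0xb6
word = 0xb6 → big-endian bytes:
  [0]=0xb6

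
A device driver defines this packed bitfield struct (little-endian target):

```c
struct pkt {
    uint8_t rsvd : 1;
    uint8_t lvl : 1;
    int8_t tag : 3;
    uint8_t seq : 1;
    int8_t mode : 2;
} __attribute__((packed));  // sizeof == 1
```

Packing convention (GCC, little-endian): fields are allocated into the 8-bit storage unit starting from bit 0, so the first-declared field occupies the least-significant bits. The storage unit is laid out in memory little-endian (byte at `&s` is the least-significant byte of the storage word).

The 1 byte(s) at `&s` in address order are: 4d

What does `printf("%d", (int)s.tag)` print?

3

[0]=0x4d (little-endian) → word 0x4d
rsvd:1 @ bit 0 → (0x4d>>0)&0x1 = 0x1
lvl:1 @ bit 1 → (0x4d>>1)&0x1 = 0x0
tag:3 @ bit 2 → (0x4d>>2)&0x7 = 0x3  ←
seq:1 @ bit 5 → (0x4d>>5)&0x1 = 0x0
mode:2 @ bit 6 → (0x4d>>6)&0x3 = 0x1
tag signed 3b, MSB=0: value = 3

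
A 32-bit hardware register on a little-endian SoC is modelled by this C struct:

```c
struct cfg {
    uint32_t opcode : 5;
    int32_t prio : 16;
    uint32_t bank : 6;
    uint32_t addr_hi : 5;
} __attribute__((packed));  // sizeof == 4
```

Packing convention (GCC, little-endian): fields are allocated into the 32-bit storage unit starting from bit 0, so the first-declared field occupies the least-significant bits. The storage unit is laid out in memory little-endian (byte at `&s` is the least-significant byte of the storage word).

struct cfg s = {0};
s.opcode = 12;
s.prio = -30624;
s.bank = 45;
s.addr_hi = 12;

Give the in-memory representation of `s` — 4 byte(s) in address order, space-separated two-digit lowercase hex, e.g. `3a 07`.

0c 0c b1 65

opcode:5 = 12 → 0xc << 0 → word 0x0000000c
prio:16 = -30624 → 0x8860 << 5 → word 0x00110c0c
bank:6 = 45 → 0x2d << 21 → word 0x05b10c0c
addr_hi:5 = 12 → 0xc << 27 → word 0x65b10c0c
word = 0x65b10c0c → little-endian bytes:
  [0]=0x0c  [1]=0x0c  [2]=0xb1  [3]=0x65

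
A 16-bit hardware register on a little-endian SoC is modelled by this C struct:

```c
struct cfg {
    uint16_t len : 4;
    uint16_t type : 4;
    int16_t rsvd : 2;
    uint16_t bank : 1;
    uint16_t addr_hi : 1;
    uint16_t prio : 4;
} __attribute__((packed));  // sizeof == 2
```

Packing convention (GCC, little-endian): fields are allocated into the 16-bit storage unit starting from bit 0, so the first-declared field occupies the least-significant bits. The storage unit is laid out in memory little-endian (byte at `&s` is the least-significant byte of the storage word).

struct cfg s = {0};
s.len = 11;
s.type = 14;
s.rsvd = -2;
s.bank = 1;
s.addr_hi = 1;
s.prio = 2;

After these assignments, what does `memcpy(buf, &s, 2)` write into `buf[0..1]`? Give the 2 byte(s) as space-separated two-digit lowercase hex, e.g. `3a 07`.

eb 2e

len:4 = 11 → 0xb << 0 → word 0x000b
type:4 = 14 → 0xe << 4 → word 0x00eb
rsvd:2 = -2 → 0x2 << 8 → word 0x02eb
bank:1 = 1 → 0x1 << 10 → word 0x06eb
addr_hi:1 = 1 → 0x1 << 11 → word 0x0eeb
prio:4 = 2 → 0x2 << 12 → word 0x2eeb
word = 0x2eeb → little-endian bytes:
  [0]=0xeb  [1]=0x2e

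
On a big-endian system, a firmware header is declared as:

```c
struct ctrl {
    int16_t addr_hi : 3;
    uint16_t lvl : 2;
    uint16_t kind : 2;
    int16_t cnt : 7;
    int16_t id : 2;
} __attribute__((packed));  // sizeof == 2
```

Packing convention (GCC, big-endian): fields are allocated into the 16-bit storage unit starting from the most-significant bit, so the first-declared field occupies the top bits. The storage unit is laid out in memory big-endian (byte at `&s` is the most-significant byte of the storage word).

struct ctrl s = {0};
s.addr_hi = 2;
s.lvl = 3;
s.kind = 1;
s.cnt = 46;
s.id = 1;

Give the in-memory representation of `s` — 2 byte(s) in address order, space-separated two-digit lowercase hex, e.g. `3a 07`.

[13+:3] addr_hi=2 & 0x7 = 0x2; word=0x4000
[11+:2] lvl=3 & 0x3 = 0x3; word=0x5800
[9+:2] kind=1 & 0x3 = 0x1; word=0x5a00
[2+:7] cnt=46 & 0x7f = 0x2e; word=0x5ab8
[0+:2] id=1 & 0x3 = 0x1; word=0x5ab9
word = 0x5ab9 → big-endian bytes:
  [0]=0x5a  [1]=0xb9

5a b9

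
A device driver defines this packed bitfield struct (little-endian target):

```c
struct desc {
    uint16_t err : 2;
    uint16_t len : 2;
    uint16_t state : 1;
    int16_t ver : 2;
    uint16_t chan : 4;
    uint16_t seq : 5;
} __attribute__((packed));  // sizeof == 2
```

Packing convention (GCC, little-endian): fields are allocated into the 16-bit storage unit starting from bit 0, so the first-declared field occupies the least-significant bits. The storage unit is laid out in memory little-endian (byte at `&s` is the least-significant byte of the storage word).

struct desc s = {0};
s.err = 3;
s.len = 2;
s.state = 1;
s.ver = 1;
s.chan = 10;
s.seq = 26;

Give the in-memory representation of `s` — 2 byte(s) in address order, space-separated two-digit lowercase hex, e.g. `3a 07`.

[0+:2] err=3 & 0x3 = 0x3; word=0x0003
[2+:2] len=2 & 0x3 = 0x2; word=0x000b
[4+:1] state=1 & 0x1 = 0x1; word=0x001b
[5+:2] ver=1 & 0x3 = 0x1; word=0x003b
[7+:4] chan=10 & 0xf = 0xa; word=0x053b
[11+:5] seq=26 & 0x1f = 0x1a; word=0xd53b
word = 0xd53b → little-endian bytes:
  [0]=0x3b  [1]=0xd5

3b d5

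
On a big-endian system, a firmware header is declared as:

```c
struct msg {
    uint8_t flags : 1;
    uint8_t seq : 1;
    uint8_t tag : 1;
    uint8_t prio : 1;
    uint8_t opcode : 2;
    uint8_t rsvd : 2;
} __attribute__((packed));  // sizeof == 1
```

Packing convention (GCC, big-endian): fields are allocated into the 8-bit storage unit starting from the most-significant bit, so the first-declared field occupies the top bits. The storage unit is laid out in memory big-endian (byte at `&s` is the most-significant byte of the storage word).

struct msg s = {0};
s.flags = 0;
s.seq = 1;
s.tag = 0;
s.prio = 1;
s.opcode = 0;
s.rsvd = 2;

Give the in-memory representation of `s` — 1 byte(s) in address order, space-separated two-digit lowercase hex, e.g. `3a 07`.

52

flags:1 = 0 → 0x0 << 7 → word 0x00
seq:1 = 1 → 0x1 << 6 → word 0x40
tag:1 = 0 → 0x0 << 5 → word 0x40
prio:1 = 1 → 0x1 << 4 → word 0x50
opcode:2 = 0 → 0x0 << 2 → word 0x50
rsvd:2 = 2 → 0x2 << 0 → word 0x52
word = 0x52 → big-endian bytes:
  [0]=0x52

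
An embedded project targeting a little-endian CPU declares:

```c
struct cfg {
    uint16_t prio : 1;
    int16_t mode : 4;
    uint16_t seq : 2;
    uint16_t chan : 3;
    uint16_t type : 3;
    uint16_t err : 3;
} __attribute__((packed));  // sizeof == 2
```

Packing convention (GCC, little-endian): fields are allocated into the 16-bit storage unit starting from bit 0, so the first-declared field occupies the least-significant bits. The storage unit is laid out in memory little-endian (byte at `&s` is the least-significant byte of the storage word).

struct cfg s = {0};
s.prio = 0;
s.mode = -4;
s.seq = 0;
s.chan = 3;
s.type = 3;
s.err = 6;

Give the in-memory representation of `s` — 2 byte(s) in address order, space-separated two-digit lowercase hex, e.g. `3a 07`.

[0+:1] prio=0 & 0x1 = 0x0; word=0x0000
[1+:4] mode=-4 & 0xf = 0xc; word=0x0018
[5+:2] seq=0 & 0x3 = 0x0; word=0x0018
[7+:3] chan=3 & 0x7 = 0x3; word=0x0198
[10+:3] type=3 & 0x7 = 0x3; word=0x0d98
[13+:3] err=6 & 0x7 = 0x6; word=0xcd98
word = 0xcd98 → little-endian bytes:
  [0]=0x98  [1]=0xcd

98 cd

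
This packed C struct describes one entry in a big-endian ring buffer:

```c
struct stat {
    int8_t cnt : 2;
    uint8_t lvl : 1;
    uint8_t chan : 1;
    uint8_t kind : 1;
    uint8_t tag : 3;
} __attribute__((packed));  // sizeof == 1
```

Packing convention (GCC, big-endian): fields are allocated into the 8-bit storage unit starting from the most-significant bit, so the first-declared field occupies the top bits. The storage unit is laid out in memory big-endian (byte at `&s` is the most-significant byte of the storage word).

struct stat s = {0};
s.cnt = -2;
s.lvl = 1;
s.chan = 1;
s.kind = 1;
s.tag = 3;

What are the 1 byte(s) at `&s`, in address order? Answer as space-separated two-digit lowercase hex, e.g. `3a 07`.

bb

[6+:2] cnt=-2 & 0x3 = 0x2; word=0x80
[5+:1] lvl=1 & 0x1 = 0x1; word=0xa0
[4+:1] chan=1 & 0x1 = 0x1; word=0xb0
[3+:1] kind=1 & 0x1 = 0x1; word=0xb8
[0+:3] tag=3 & 0x7 = 0x3; word=0xbb
word = 0xbb → big-endian bytes:
  [0]=0xbb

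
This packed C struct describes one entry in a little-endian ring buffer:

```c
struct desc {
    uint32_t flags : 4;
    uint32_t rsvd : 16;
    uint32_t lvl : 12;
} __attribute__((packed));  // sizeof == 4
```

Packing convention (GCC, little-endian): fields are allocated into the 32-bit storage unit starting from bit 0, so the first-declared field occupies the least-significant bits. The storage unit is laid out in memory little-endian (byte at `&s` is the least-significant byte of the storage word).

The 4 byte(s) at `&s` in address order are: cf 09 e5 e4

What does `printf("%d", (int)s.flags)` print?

[0]=0xcf [1]=0x09 [2]=0xe5 [3]=0xe4 (little-endian) → word 0xe4e509cf
flags [0+:4] = (word>>0) & 0xf = 15  ←
rsvd [4+:16] = (word>>4) & 0xffff = 20636
lvl [20+:12] = (word>>20) & 0xfff = 3662

15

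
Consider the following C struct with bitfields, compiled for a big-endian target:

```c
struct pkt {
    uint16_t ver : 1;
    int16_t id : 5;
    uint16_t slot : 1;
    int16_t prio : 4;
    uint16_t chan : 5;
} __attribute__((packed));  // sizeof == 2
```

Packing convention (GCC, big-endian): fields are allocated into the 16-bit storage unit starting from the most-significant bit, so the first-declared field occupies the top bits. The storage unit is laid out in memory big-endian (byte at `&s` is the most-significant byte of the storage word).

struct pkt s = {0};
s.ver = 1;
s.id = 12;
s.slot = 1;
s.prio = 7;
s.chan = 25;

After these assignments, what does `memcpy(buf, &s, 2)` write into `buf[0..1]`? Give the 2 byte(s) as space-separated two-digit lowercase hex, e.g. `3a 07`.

ver (1b) val=1 bits=0x1 at bit 15: 0x8000
id (5b) val=12 bits=0xc at bit 10: 0xb000
slot (1b) val=1 bits=0x1 at bit 9: 0xb200
prio (4b) val=7 bits=0x7 at bit 5: 0xb2e0
chan (5b) val=25 bits=0x19 at bit 0: 0xb2f9
word = 0xb2f9 → big-endian bytes:
  [0]=0xb2  [1]=0xf9

b2 f9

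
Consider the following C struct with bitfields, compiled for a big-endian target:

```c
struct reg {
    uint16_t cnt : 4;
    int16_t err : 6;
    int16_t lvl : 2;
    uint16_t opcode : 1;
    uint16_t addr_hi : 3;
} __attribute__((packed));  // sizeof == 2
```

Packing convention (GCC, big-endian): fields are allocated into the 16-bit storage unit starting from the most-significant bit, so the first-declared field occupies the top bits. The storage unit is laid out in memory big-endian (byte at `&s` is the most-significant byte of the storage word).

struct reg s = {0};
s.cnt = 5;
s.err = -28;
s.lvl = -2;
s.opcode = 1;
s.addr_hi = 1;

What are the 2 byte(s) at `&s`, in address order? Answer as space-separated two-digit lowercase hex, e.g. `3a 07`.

59 29

[12+:4] cnt=5 & 0xf = 0x5; word=0x5000
[6+:6] err=-28 & 0x3f = 0x24; word=0x5900
[4+:2] lvl=-2 & 0x3 = 0x2; word=0x5920
[3+:1] opcode=1 & 0x1 = 0x1; word=0x5928
[0+:3] addr_hi=1 & 0x7 = 0x1; word=0x5929
word = 0x5929 → big-endian bytes:
  [0]=0x59  [1]=0x29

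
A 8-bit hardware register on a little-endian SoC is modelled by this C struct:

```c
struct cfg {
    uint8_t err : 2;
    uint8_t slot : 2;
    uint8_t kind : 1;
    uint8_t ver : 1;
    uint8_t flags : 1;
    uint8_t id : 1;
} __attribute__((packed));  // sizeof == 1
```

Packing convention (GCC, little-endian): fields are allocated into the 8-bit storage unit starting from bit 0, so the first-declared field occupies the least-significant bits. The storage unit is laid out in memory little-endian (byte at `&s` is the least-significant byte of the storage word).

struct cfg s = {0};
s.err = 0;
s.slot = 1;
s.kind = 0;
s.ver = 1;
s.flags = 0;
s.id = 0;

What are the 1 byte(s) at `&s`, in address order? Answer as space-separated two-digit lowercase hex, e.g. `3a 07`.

24

err:2 = 0 → 0x0 << 0 → word 0x00
slot:2 = 1 → 0x1 << 2 → word 0x04
kind:1 = 0 → 0x0 << 4 → word 0x04
ver:1 = 1 → 0x1 << 5 → word 0x24
flags:1 = 0 → 0x0 << 6 → word 0x24
id:1 = 0 → 0x0 << 7 → word 0x24
word = 0x24 → little-endian bytes:
  [0]=0x24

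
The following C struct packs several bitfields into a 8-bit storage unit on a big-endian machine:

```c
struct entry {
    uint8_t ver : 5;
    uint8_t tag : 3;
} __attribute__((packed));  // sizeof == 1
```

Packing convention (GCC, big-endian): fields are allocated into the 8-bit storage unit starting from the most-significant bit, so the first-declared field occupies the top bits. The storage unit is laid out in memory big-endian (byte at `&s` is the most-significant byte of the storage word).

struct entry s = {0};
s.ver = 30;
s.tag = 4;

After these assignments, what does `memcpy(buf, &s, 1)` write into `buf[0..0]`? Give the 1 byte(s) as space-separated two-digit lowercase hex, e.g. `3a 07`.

f4

[3+:5] ver=30 & 0x1f = 0x1e; word=0xf0
[0+:3] tag=4 & 0x7 = 0x4; word=0xf4
word = 0xf4 → big-endian bytes:
  [0]=0xf4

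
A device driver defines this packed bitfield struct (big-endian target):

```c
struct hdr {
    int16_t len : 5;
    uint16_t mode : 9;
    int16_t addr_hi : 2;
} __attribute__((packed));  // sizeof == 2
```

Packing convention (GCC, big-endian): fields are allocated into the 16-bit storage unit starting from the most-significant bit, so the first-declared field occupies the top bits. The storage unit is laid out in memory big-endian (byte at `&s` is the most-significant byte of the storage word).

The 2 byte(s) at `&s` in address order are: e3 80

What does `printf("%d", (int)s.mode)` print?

224

[0]=0xe3 [1]=0x80 (big-endian) → word 0xe380
len:5 @ bit 11 → (0xe380>>11)&0x1f = 0x1c
mode:9 @ bit 2 → (0xe380>>2)&0x1ff = 0xe0  ←
addr_hi:2 @ bit 0 → (0xe380>>0)&0x3 = 0x0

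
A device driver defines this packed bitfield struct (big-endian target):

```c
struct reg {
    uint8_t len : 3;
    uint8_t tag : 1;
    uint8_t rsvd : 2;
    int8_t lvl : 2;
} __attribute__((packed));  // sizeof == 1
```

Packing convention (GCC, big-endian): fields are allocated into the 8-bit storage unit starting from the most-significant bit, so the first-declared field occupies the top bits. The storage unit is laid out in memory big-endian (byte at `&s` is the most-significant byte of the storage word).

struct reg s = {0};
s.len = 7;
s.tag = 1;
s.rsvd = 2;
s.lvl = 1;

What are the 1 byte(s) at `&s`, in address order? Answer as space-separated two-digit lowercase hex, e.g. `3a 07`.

f9

len (3b) val=7 bits=0x7 at bit 5: 0xe0
tag (1b) val=1 bits=0x1 at bit 4: 0xf0
rsvd (2b) val=2 bits=0x2 at bit 2: 0xf8
lvl (2b) val=1 bits=0x1 at bit 0: 0xf9
word = 0xf9 → big-endian bytes:
  [0]=0xf9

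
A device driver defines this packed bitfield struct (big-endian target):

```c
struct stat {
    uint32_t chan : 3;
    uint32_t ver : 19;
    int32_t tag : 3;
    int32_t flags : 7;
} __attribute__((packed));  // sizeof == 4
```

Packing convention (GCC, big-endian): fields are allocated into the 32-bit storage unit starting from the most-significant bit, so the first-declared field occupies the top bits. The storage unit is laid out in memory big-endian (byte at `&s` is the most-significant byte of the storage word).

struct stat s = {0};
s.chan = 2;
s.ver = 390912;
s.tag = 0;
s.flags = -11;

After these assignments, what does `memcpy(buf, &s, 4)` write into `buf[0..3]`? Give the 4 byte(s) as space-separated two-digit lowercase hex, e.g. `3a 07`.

57 dc 00 75

chan (3b) val=2 bits=0x2 at bit 29: 0x40000000
ver (19b) val=390912 bits=0x5f700 at bit 10: 0x57dc0000
tag (3b) val=0 bits=0x0 at bit 7: 0x57dc0000
flags (7b) val=-11 bits=0x75 at bit 0: 0x57dc0075
word = 0x57dc0075 → big-endian bytes:
  [0]=0x57  [1]=0xdc  [2]=0x00  [3]=0x75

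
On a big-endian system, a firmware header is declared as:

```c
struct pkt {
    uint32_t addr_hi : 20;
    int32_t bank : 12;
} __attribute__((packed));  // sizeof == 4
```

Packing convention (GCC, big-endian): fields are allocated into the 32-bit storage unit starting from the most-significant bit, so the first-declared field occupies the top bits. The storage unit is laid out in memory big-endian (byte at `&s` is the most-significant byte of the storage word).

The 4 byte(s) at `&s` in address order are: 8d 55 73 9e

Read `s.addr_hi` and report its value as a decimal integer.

[0]=0x8d [1]=0x55 [2]=0x73 [3]=0x9e (big-endian) → word 0x8d55739e
addr_hi:20 @ bit 12 → (0x8d55739e>>12)&0xfffff = 0x8d557  ←
bank:12 @ bit 0 → (0x8d55739e>>0)&0xfff = 0x39e

578903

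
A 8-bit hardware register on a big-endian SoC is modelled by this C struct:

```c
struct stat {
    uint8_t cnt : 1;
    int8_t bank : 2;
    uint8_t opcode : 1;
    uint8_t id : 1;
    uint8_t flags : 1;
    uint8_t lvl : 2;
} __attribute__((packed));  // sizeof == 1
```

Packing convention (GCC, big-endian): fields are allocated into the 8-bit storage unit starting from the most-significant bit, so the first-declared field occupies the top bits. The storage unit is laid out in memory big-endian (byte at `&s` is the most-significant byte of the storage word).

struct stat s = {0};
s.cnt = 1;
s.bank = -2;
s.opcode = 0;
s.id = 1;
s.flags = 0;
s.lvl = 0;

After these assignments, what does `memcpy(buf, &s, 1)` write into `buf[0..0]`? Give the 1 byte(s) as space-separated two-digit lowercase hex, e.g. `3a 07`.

c8

[7+:1] cnt=1 & 0x1 = 0x1; word=0x80
[5+:2] bank=-2 & 0x3 = 0x2; word=0xc0
[4+:1] opcode=0 & 0x1 = 0x0; word=0xc0
[3+:1] id=1 & 0x1 = 0x1; word=0xc8
[2+:1] flags=0 & 0x1 = 0x0; word=0xc8
[0+:2] lvl=0 & 0x3 = 0x0; word=0xc8
word = 0xc8 → big-endian bytes:
  [0]=0xc8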